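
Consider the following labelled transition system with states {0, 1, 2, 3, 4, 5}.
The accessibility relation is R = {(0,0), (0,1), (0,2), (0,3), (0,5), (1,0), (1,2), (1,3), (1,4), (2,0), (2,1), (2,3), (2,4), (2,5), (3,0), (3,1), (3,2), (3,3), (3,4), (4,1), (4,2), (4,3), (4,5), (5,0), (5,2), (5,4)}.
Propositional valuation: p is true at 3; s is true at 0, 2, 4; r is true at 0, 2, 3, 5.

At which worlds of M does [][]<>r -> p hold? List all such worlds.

3

Let φ = [][]<>r -> p. Evaluate φ at each world:
  0 (successors {0, 1, 2, 3, 5}): φ is false.
  1 (successors {0, 2, 3, 4}): φ is false.
  2 (successors {0, 1, 3, 4, 5}): φ is false.
  3 (successors {0, 1, 2, 3, 4}): φ is true.
  4 (successors {1, 2, 3, 5}): φ is false.
  5 (successors {0, 2, 4}): φ is false.
For instance, at 2:
  At 2: [][]<>r is true, p is false, so [][]<>r -> p is false.
    At 2: [][]<>r requires []<>r at every successor {0, 1, 3, 4, 5}.
      At 0: []<>r is true.
      At 1: []<>r is true.
      At 3: []<>r is true.
      At 4: []<>r is true.
      At 5: []<>r is true.
    So [][]<>r is true at 2.
Satisfying worlds: {3}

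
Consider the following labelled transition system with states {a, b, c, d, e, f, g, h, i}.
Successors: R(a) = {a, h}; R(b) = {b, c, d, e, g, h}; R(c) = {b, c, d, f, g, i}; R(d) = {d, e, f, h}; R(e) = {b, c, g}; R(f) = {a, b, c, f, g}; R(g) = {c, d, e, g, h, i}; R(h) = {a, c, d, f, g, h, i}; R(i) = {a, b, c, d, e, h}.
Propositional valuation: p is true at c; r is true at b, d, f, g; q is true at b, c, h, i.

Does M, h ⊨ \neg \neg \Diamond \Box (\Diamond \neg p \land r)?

No

At h: \neg \Diamond \Box (\Diamond \neg p \land r) is true, so \neg \neg \Diamond \Box (\Diamond \neg p \land r) is false.
  At h: \Diamond \Box (\Diamond \neg p \land r) is false, so \neg \Diamond \Box (\Diamond \neg p \land r) is true.
    At h: \Diamond \Box (\Diamond \neg p \land r) requires \Box (\Diamond \neg p \land r) at some successor in {a, c, d, f, g, h, i}.
      At a: \Box (\Diamond \neg p \land r) is false.
      At c: \Box (\Diamond \neg p \land r) is false.
      At d: \Box (\Diamond \neg p \land r) is false.
      At f: \Box (\Diamond \neg p \land r) is false.
      At g: \Box (\Diamond \neg p \land r) is false.
      At h: \Box (\Diamond \neg p \land r) is false.
      At i: \Box (\Diamond \neg p \land r) is false.
    So \Diamond \Box (\Diamond \neg p \land r) is false at h.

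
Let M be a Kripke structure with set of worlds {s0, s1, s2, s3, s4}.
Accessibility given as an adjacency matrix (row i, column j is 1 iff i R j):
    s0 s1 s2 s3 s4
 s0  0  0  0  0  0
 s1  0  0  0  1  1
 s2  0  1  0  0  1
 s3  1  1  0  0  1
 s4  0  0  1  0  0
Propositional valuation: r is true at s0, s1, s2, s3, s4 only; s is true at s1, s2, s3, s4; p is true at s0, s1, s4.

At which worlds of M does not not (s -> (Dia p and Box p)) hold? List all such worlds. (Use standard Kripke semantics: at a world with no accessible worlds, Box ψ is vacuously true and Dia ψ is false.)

Recall that Box ψ holds at a world iff ψ holds at every accessible world, and Dia ψ holds iff ψ holds at some accessible world.
Let φ = not not (s -> (Dia p and Box p)). Evaluate φ at each world:
  s0 (successors ∅): φ is true.
  s1 (successors {s3, s4}): φ is false.
  s2 (successors {s1, s4}): φ is true.
  s3 (successors {s0, s1, s4}): φ is true.
  s4 (successors {s2}): φ is false.
For instance, at s2:
  At s2: not (s -> (Dia p and Box p)) is false, so not not (s -> (Dia p and Box p)) is true.
    At s2: s -> (Dia p and Box p) is true, so not (s -> (Dia p and Box p)) is false.
      At s2: s is true, Dia p and Box p is true, so s -> (Dia p and Box p) is true.
Satisfying worlds: {s0, s2, s3}

s0, s2, s3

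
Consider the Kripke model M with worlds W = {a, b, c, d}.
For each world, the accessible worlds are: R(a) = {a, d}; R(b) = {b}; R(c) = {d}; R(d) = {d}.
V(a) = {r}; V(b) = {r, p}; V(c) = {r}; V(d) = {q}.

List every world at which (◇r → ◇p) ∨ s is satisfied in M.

b, c, d

Let φ = (◇r → ◇p) ∨ s. Evaluate φ at each world:
  a (successors {a, d}): φ is false.
  b (successors {b}): φ is true.
  c (successors {d}): φ is true.
  d (successors {d}): φ is true.
For instance, at c:
  At c: ◇r → ◇p is true, s is false, so (◇r → ◇p) ∨ s is true.
    At c: ◇r is false, ◇p is false, so ◇r → ◇p is true.
      At c: ◇r requires r at some successor in {d}.
        At d: r is false.
      So ◇r is false at c.
      At c: ◇p requires p at some successor in {d}.
        At d: p is false.
      So ◇p is false at c.
Satisfying worlds: {b, c, d}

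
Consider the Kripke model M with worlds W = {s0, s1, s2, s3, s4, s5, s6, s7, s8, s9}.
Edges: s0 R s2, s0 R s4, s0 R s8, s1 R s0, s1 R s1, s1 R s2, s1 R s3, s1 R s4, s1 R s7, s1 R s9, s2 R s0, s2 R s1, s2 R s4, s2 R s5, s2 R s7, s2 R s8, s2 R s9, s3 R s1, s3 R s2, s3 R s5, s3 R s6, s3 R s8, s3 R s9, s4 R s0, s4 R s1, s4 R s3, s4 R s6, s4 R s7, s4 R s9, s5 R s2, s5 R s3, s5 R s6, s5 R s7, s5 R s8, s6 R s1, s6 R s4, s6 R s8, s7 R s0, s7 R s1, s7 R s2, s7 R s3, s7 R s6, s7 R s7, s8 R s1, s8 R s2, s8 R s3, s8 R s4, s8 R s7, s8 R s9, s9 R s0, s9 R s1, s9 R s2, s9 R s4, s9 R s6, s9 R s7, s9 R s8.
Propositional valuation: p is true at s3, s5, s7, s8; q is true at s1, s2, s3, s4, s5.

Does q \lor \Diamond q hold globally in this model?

Yes

Let φ = q \lor \Diamond q. Evaluate φ at each world:
  s0 (successors {s2, s4, s8}): φ is true.
  s1 (successors {s0, s1, s2, s3, s4, s7, s9}): φ is true.
  s2 (successors {s0, s1, s4, s5, s7, s8, s9}): φ is true.
  s3 (successors {s1, s2, s5, s6, s8, s9}): φ is true.
  s4 (successors {s0, s1, s3, s6, s7, s9}): φ is true.
  s5 (successors {s2, s3, s6, s7, s8}): φ is true.
  s6 (successors {s1, s4, s8}): φ is true.
  s7 (successors {s0, s1, s2, s3, s6, s7}): φ is true.
  s8 (successors {s1, s2, s3, s4, s7, s9}): φ is true.
  s9 (successors {s0, s1, s2, s4, s6, s7, s8}): φ is true.
For instance, at s2:
  At s2: q is true, \Diamond q is true, so q \lor \Diamond q is true.
    At s2: \Diamond q requires q at some successor in {s0, s1, s4, s5, s7, s8, s9}.
      q holds at s1, so \Diamond q is true at s2.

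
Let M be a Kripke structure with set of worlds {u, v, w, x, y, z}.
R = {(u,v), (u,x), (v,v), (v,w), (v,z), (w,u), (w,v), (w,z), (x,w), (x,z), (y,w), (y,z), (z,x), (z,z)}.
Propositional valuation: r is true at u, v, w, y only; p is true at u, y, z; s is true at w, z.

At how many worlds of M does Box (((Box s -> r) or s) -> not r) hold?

1

Recall that Box ψ holds at a world iff ψ holds at every accessible world, and Dia ψ holds iff ψ holds at some accessible world.
Let φ = Box (((Box s -> r) or s) -> not r). Evaluate φ at each world:
  u (successors {v, x}): φ is false.
  v (successors {v, w, z}): φ is false.
  w (successors {u, v, z}): φ is false.
  x (successors {w, z}): φ is false.
  y (successors {w, z}): φ is false.
  z (successors {x, z}): φ is true.
For instance, at w:
  At w: Box (((Box s -> r) or s) -> not r) requires ((Box s -> r) or s) -> not r at every successor {u, v, z}.
    ((Box s -> r) or s) -> not r fails at u, so Box (((Box s -> r) or s) -> not r) is false at w.
      At u: (Box s -> r) or s is true, not r is false, so ((Box s -> r) or s) -> not r is false.
Satisfying worlds: {z}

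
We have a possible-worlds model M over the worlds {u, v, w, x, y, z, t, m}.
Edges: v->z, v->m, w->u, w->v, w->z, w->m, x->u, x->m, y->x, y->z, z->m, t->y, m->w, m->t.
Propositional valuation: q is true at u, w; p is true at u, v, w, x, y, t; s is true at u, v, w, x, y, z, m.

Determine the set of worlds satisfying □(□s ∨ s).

Recall that □ψ holds at a world iff ψ holds at every accessible world, and ◇ψ holds iff ψ holds at some accessible world.
Let φ = □(□s ∨ s). Evaluate φ at each world:
  u (successors ∅): φ is true.
  v (successors {z, m}): φ is true.
  w (successors {u, v, z, m}): φ is true.
  x (successors {u, m}): φ is true.
  y (successors {x, z}): φ is true.
  z (successors {m}): φ is true.
  t (successors {y}): φ is true.
  m (successors {w, t}): φ is true.
For instance, at x:
  At x: □(□s ∨ s) requires □s ∨ s at every successor {u, m}.
      At u: □s is true, s is true, so □s ∨ s is true.
      At m: □s is false, s is true, so □s ∨ s is true.
  So □(□s ∨ s) is true at x.
Satisfying worlds: {u, v, w, x, y, z, t, m}

u, v, w, x, y, z, t, m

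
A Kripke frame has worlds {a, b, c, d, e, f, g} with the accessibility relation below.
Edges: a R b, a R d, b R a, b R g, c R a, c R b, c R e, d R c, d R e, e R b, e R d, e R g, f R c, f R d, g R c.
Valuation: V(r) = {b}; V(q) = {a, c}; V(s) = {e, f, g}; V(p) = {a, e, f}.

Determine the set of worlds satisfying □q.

Let φ = □q. Evaluate φ at each world:
  a (successors {b, d}): φ is false.
  b (successors {a, g}): φ is false.
  c (successors {a, b, e}): φ is false.
  d (successors {c, e}): φ is false.
  e (successors {b, d, g}): φ is false.
  f (successors {c, d}): φ is false.
  g (successors {c}): φ is true.
For instance, at c:
  At c: □q requires q at every successor {a, b, e}.
    q fails at b, so □q is false at c.
Satisfying worlds: {g}

g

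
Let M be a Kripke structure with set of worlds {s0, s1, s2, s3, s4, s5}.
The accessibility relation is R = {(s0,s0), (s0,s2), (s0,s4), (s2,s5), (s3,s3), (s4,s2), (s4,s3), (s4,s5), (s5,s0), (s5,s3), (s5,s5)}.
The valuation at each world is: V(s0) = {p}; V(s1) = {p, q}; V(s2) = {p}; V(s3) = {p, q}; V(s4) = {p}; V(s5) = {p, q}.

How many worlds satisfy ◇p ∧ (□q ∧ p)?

Let φ = ◇p ∧ (□q ∧ p). Evaluate φ at each world:
  s0 (successors {s0, s2, s4}): φ is false.
  s1 (successors ∅): φ is false.
  s2 (successors {s5}): φ is true.
  s3 (successors {s3}): φ is true.
  s4 (successors {s2, s3, s5}): φ is false.
  s5 (successors {s0, s3, s5}): φ is false.
For instance, at s3:
  At s3: ◇p is true, □q ∧ p is true, so ◇p ∧ (□q ∧ p) is true.
    At s3: ◇p requires p at some successor in {s3}.
      p holds at s3, so ◇p is true at s3.
    At s3: □q is true, p is true, so □q ∧ p is true.
      At s3: □q requires q at every successor {s3}.
        At s3: q is true.
      So □q is true at s3.
Satisfying worlds: {s2, s3}

2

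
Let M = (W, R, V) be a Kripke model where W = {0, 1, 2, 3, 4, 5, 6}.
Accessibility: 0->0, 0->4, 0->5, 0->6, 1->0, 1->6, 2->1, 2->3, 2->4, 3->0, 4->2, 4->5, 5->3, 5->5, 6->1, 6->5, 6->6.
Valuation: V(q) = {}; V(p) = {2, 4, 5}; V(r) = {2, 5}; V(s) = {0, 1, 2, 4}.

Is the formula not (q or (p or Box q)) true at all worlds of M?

No

Recall that Box ψ holds at a world iff ψ holds at every accessible world, and Dia ψ holds iff ψ holds at some accessible world.
Let φ = not (q or (p or Box q)). Evaluate φ at each world:
  0 (successors {0, 4, 5, 6}): φ is true.
  1 (successors {0, 6}): φ is true.
  2 (successors {1, 3, 4}): φ is false.
  3 (successors {0}): φ is true.
  4 (successors {2, 5}): φ is false.
  5 (successors {3, 5}): φ is false.
  6 (successors {1, 5, 6}): φ is true.
Detail at 2 (counterexample):
  At 2: q or (p or Box q) is true, so not (q or (p or Box q)) is false.
    At 2: q is false, p or Box q is true, so q or (p or Box q) is true.
      At 2: p is true, Box q is false, so p or Box q is true.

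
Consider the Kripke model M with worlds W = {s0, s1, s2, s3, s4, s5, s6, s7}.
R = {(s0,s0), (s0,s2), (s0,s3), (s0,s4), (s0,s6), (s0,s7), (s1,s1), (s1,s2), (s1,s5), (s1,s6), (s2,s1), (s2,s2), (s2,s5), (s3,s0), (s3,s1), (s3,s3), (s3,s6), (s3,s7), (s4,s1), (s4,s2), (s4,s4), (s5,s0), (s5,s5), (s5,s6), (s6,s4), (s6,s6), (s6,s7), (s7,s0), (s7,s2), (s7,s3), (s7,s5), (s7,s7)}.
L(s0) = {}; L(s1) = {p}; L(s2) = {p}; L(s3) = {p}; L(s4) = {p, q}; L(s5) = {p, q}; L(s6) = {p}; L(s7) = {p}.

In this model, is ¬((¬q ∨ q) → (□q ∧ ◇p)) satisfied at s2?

At s2: (¬q ∨ q) → (□q ∧ ◇p) is false, so ¬((¬q ∨ q) → (□q ∧ ◇p)) is true.
  At s2: ¬q ∨ q is true, □q ∧ ◇p is false, so (¬q ∨ q) → (□q ∧ ◇p) is false.
    At s2: □q is false, ◇p is true, so □q ∧ ◇p is false.
      At s2: □q requires q at every successor {s1, s2, s5}.
        q fails at s1, so □q is false at s2.
      At s2: ◇p requires p at some successor in {s1, s2, s5}.
        p holds at s1, so ◇p is true at s2.

Yes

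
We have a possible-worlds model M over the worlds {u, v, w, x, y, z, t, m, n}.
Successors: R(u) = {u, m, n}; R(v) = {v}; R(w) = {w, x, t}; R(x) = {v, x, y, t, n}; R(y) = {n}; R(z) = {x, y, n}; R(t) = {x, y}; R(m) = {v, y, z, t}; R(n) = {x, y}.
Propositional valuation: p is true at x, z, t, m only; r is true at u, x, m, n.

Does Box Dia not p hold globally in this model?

Let φ = Box Dia not p. Evaluate φ at each world:
  u (successors {u, m, n}): φ is true.
  v (successors {v}): φ is true.
  w (successors {w, x, t}): φ is true.
  x (successors {v, x, y, t, n}): φ is true.
  y (successors {n}): φ is true.
  z (successors {x, y, n}): φ is true.
  t (successors {x, y}): φ is true.
  m (successors {v, y, z, t}): φ is true.
  n (successors {x, y}): φ is true.
For instance, at x:
  At x: Box Dia not p requires Dia not p at every successor {v, x, y, t, n}.
    At v: Dia not p is true.
    At x: Dia not p is true.
    At y: Dia not p is true.
    At t: Dia not p is true.
    At n: Dia not p is true.
  So Box Dia not p is true at x.

Yes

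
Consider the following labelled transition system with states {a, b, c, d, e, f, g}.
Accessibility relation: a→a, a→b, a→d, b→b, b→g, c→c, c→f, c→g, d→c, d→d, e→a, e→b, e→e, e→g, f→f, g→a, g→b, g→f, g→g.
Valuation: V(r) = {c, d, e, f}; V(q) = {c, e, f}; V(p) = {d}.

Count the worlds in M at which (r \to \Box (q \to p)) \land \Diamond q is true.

Recall that \Box ψ holds at a world iff ψ holds at every accessible world, and \Diamond ψ holds iff ψ holds at some accessible world.
Let φ = (r \to \Box (q \to p)) \land \Diamond q. Evaluate φ at each world:
  a (successors {a, b, d}): φ is false.
  b (successors {b, g}): φ is false.
  c (successors {c, f, g}): φ is false.
  d (successors {c, d}): φ is false.
  e (successors {a, b, e, g}): φ is false.
  f (successors {f}): φ is false.
  g (successors {a, b, f, g}): φ is true.
For instance, at b:
  At b: r \to \Box (q \to p) is true, \Diamond q is false, so (r \to \Box (q \to p)) \land \Diamond q is false.
    At b: r is false, \Box (q \to p) is true, so r \to \Box (q \to p) is true.
      At b: \Box (q \to p) requires q \to p at every successor {b, g}.
        At b: q \to p is true.
        At g: q \to p is true.
      So \Box (q \to p) is true at b.
    At b: \Diamond q requires q at some successor in {b, g}.
      At b: q is false.
      At g: q is false.
    So \Diamond q is false at b.
Satisfying worlds: {g}

1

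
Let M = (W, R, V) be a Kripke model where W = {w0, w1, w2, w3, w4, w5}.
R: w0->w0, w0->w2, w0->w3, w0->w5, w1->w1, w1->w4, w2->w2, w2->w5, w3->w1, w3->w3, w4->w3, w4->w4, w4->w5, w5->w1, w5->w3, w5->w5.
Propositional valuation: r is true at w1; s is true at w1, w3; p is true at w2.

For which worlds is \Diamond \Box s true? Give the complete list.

Let φ = \Diamond \Box s. Evaluate φ at each world:
  w0 (successors {w0, w2, w3, w5}): φ is true.
  w1 (successors {w1, w4}): φ is false.
  w2 (successors {w2, w5}): φ is false.
  w3 (successors {w1, w3}): φ is true.
  w4 (successors {w3, w4, w5}): φ is true.
  w5 (successors {w1, w3, w5}): φ is true.
For instance, at w5:
  At w5: \Diamond \Box s requires \Box s at some successor in {w1, w3, w5}.
    \Box s holds at w3, so \Diamond \Box s is true at w5.
      At w3: \Box s requires s at every successor {w1, w3}.
        At w1: s is true.
        At w3: s is true.
      So \Box s is true at w3.
Satisfying worlds: {w0, w3, w4, w5}

w0, w3, w4, w5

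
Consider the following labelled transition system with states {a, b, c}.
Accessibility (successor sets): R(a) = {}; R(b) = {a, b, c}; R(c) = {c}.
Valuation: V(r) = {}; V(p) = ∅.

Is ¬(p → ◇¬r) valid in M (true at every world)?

No

Let φ = ¬(p → ◇¬r). Evaluate φ at each world:
  a (successors ∅): φ is false.
  b (successors {a, b, c}): φ is false.
  c (successors {c}): φ is false.
Detail at a (counterexample):
  At a: p → ◇¬r is true, so ¬(p → ◇¬r) is false.
    At a: p is false, ◇¬r is false, so p → ◇¬r is true.
      At a: no accessible worlds, so ◇¬r is false.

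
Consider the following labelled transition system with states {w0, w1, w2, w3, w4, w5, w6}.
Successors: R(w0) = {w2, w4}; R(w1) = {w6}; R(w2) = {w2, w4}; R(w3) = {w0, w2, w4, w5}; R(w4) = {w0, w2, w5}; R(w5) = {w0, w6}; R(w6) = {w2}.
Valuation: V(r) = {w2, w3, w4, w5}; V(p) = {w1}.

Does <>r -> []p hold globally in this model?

No

Recall that []ψ holds at a world iff ψ holds at every accessible world, and <>ψ holds iff ψ holds at some accessible world.
Let φ = <>r -> []p. Evaluate φ at each world:
  w0 (successors {w2, w4}): φ is false.
  w1 (successors {w6}): φ is true.
  w2 (successors {w2, w4}): φ is false.
  w3 (successors {w0, w2, w4, w5}): φ is false.
  w4 (successors {w0, w2, w5}): φ is false.
  w5 (successors {w0, w6}): φ is true.
  w6 (successors {w2}): φ is false.
Detail at w0 (counterexample):
  At w0: <>r is true, []p is false, so <>r -> []p is false.
    At w0: <>r requires r at some successor in {w2, w4}.
      r holds at w2, so <>r is true at w0.
    At w0: []p requires p at every successor {w2, w4}.
      p fails at w2, so []p is false at w0.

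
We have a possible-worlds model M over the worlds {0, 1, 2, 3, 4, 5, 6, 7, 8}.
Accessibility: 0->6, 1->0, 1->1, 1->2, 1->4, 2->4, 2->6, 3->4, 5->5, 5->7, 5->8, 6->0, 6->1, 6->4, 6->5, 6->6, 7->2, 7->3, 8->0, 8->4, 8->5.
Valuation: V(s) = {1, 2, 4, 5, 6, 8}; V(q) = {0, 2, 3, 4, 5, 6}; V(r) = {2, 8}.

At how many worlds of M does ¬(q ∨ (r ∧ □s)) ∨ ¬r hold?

Let φ = ¬(q ∨ (r ∧ □s)) ∨ ¬r. Evaluate φ at each world:
  0 (successors {6}): φ is true.
  1 (successors {0, 1, 2, 4}): φ is true.
  2 (successors {4, 6}): φ is false.
  3 (successors {4}): φ is true.
  4 (successors ∅): φ is true.
  5 (successors {5, 7, 8}): φ is true.
  6 (successors {0, 1, 4, 5, 6}): φ is true.
  7 (successors {2, 3}): φ is true.
  8 (successors {0, 4, 5}): φ is true.
For instance, at 0:
  At 0: ¬(q ∨ (r ∧ □s)) is false, ¬r is true, so ¬(q ∨ (r ∧ □s)) ∨ ¬r is true.
    At 0: q ∨ (r ∧ □s) is true, so ¬(q ∨ (r ∧ □s)) is false.
      At 0: q is true, r ∧ □s is false, so q ∨ (r ∧ □s) is true.
Satisfying worlds: {0, 1, 3, 4, 5, 6, 7, 8}

8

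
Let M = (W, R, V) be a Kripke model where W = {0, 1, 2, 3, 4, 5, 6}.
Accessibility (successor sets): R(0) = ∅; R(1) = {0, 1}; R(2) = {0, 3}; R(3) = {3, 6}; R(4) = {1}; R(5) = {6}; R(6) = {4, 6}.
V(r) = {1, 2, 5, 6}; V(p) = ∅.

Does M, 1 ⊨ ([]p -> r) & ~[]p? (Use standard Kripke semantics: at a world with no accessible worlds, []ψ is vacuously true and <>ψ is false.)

Yes

At 1: []p -> r is true, ~[]p is true, so ([]p -> r) & ~[]p is true.
  At 1: []p is false, r is true, so []p -> r is true.
    At 1: []p requires p at every successor {0, 1}.
      p fails at 0, so []p is false at 1.
  At 1: []p is false, so ~[]p is true.
    At 1: []p requires p at every successor {0, 1}.
      p fails at 0, so []p is false at 1.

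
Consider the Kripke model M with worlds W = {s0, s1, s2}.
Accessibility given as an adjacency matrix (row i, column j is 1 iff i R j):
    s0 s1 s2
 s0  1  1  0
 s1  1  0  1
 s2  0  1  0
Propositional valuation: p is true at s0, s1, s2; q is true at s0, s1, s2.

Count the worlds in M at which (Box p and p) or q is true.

3

Let φ = (Box p and p) or q. Evaluate φ at each world:
  s0 (successors {s0, s1}): φ is true.
  s1 (successors {s0, s2}): φ is true.
  s2 (successors {s1}): φ is true.
For instance, at s1:
  At s1: Box p and p is true, q is true, so (Box p and p) or q is true.
    At s1: Box p is true, p is true, so Box p and p is true.
      At s1: Box p requires p at every successor {s0, s2}.
        At s0: p is true.
        At s2: p is true.
      So Box p is true at s1.
Satisfying worlds: {s0, s1, s2}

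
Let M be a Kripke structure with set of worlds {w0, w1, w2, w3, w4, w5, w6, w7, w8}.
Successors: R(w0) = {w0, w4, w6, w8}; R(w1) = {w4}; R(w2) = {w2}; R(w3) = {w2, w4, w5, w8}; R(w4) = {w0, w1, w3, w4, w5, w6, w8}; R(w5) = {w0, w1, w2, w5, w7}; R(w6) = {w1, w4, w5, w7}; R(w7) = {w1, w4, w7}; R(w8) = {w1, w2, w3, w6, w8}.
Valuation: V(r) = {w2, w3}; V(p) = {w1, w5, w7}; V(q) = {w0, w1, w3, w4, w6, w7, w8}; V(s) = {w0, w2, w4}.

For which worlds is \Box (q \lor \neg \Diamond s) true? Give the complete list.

Let φ = \Box (q \lor \neg \Diamond s). Evaluate φ at each world:
  w0 (successors {w0, w4, w6, w8}): φ is true.
  w1 (successors {w4}): φ is true.
  w2 (successors {w2}): φ is false.
  w3 (successors {w2, w4, w5, w8}): φ is false.
  w4 (successors {w0, w1, w3, w4, w5, w6, w8}): φ is false.
  w5 (successors {w0, w1, w2, w5, w7}): φ is false.
  w6 (successors {w1, w4, w5, w7}): φ is false.
  w7 (successors {w1, w4, w7}): φ is true.
  w8 (successors {w1, w2, w3, w6, w8}): φ is false.
For instance, at w2:
  At w2: \Box (q \lor \neg \Diamond s) requires q \lor \neg \Diamond s at every successor {w2}.
    q \lor \neg \Diamond s fails at w2, so \Box (q \lor \neg \Diamond s) is false at w2.
      At w2: q is false, \neg \Diamond s is false, so q \lor \neg \Diamond s is false.
Satisfying worlds: {w0, w1, w7}

w0, w1, w7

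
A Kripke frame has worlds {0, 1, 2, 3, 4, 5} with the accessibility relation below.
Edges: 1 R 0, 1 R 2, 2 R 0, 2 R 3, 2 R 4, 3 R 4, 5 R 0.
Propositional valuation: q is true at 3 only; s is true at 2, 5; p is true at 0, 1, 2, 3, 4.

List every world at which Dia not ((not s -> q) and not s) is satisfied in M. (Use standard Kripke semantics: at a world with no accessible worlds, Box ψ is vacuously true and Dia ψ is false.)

1, 2, 3, 5

Recall that Dia ψ holds at a world iff ψ holds at some accessible world.
Let φ = Dia not ((not s -> q) and not s). Evaluate φ at each world:
  0 (successors ∅): φ is false.
  1 (successors {0, 2}): φ is true.
  2 (successors {0, 3, 4}): φ is true.
  3 (successors {4}): φ is true.
  4 (successors ∅): φ is false.
  5 (successors {0}): φ is true.
For instance, at 3:
  At 3: Dia not ((not s -> q) and not s) requires not ((not s -> q) and not s) at some successor in {4}.
    not ((not s -> q) and not s) holds at 4, so Dia not ((not s -> q) and not s) is true at 3.
Satisfying worlds: {1, 2, 3, 5}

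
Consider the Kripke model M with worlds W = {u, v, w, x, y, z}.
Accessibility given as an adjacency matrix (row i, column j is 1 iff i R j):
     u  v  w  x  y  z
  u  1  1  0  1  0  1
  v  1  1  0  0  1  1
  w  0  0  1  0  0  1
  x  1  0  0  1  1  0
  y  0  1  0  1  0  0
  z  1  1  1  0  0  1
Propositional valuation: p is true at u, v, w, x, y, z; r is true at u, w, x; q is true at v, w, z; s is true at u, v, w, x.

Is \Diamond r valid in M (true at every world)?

Recall that \Diamond ψ holds at a world iff ψ holds at some accessible world.
Let φ = \Diamond r. Evaluate φ at each world:
  u (successors {u, v, x, z}): φ is true.
  v (successors {u, v, y, z}): φ is true.
  w (successors {w, z}): φ is true.
  x (successors {u, x, y}): φ is true.
  y (successors {v, x}): φ is true.
  z (successors {u, v, w, z}): φ is true.
For instance, at z:
  At z: \Diamond r requires r at some successor in {u, v, w, z}.
    r holds at u, so \Diamond r is true at z.

Yes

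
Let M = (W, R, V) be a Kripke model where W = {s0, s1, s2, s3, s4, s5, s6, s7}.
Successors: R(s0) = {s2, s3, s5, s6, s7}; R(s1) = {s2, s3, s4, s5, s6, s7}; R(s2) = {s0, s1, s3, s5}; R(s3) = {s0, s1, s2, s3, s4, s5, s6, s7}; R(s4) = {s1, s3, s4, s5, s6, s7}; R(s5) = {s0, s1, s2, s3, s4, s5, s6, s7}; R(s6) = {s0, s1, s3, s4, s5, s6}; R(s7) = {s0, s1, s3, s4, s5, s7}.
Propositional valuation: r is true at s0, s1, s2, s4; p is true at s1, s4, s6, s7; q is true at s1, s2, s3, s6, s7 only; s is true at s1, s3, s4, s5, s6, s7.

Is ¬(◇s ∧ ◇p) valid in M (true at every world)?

Let φ = ¬(◇s ∧ ◇p). Evaluate φ at each world:
  s0 (successors {s2, s3, s5, s6, s7}): φ is false.
  s1 (successors {s2, s3, s4, s5, s6, s7}): φ is false.
  s2 (successors {s0, s1, s3, s5}): φ is false.
  s3 (successors {s0, s1, s2, s3, s4, s5, s6, s7}): φ is false.
  s4 (successors {s1, s3, s4, s5, s6, s7}): φ is false.
  s5 (successors {s0, s1, s2, s3, s4, s5, s6, s7}): φ is false.
  s6 (successors {s0, s1, s3, s4, s5, s6}): φ is false.
  s7 (successors {s0, s1, s3, s4, s5, s7}): φ is false.
Detail at s0 (counterexample):
  At s0: ◇s ∧ ◇p is true, so ¬(◇s ∧ ◇p) is false.
    At s0: ◇s is true, ◇p is true, so ◇s ∧ ◇p is true.
      At s0: ◇s requires s at some successor in {s2, s3, s5, s6, s7}.
        s holds at s3, so ◇s is true at s0.
      At s0: ◇p requires p at some successor in {s2, s3, s5, s6, s7}.
        p holds at s6, so ◇p is true at s0.

No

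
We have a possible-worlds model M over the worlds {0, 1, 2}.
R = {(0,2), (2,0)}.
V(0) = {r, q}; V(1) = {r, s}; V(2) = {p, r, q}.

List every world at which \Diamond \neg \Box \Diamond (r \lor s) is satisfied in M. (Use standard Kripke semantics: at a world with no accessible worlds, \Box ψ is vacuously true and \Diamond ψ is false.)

none

Let φ = \Diamond \neg \Box \Diamond (r \lor s). Evaluate φ at each world:
  0 (successors {2}): φ is false.
  1 (successors ∅): φ is false.
  2 (successors {0}): φ is false.
For instance, at 2:
  At 2: \Diamond \neg \Box \Diamond (r \lor s) requires \neg \Box \Diamond (r \lor s) at some successor in {0}.
    At 0: \neg \Box \Diamond (r \lor s) is false.
  So \Diamond \neg \Box \Diamond (r \lor s) is false at 2.
Satisfying worlds: none.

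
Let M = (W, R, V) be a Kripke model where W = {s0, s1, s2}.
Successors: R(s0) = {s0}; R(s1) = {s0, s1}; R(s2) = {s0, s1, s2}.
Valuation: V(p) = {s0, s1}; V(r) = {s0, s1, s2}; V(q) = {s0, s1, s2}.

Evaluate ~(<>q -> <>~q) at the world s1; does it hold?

Yes

Recall that <>ψ holds at a world iff ψ holds at some accessible world.
At s1: <>q -> <>~q is false, so ~(<>q -> <>~q) is true.
  At s1: <>q is true, <>~q is false, so <>q -> <>~q is false.
    At s1: <>q requires q at some successor in {s0, s1}.
      q holds at s0, so <>q is true at s1.
    At s1: <>~q requires ~q at some successor in {s0, s1}.
      At s0: ~q is false.
      At s1: ~q is false.
    So <>~q is false at s1.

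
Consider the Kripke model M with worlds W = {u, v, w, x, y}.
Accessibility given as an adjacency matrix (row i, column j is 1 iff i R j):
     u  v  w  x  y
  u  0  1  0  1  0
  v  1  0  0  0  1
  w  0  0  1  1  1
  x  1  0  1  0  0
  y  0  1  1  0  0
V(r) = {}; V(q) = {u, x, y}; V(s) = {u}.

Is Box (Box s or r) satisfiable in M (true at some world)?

Let φ = Box (Box s or r). Evaluate φ at each world:
  u (successors {v, x}): φ is false.
  v (successors {u, y}): φ is false.
  w (successors {w, x, y}): φ is false.
  x (successors {u, w}): φ is false.
  y (successors {v, w}): φ is false.
For instance, at x:
  At x: Box (Box s or r) requires Box s or r at every successor {u, w}.
    Box s or r fails at u, so Box (Box s or r) is false at x.
      At u: Box s is false, r is false, so Box s or r is false.

No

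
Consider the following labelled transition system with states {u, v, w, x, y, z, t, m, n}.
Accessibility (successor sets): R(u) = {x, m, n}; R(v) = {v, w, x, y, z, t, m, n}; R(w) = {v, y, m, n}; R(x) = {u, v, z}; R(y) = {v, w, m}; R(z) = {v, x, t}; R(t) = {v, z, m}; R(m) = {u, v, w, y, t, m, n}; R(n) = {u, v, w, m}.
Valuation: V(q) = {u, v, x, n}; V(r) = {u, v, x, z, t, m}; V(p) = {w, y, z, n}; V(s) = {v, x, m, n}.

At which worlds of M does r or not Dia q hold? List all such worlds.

Recall that Dia ψ holds at a world iff ψ holds at some accessible world.
Let φ = r or not Dia q. Evaluate φ at each world:
  u (successors {x, m, n}): φ is true.
  v (successors {v, w, x, y, z, t, m, n}): φ is true.
  w (successors {v, y, m, n}): φ is false.
  x (successors {u, v, z}): φ is true.
  y (successors {v, w, m}): φ is false.
  z (successors {v, x, t}): φ is true.
  t (successors {v, z, m}): φ is true.
  m (successors {u, v, w, y, t, m, n}): φ is true.
  n (successors {u, v, w, m}): φ is false.
For instance, at y:
  At y: r is false, not Dia q is false, so r or not Dia q is false.
    At y: Dia q is true, so not Dia q is false.
      At y: Dia q requires q at some successor in {v, w, m}.
        q holds at v, so Dia q is true at y.
Satisfying worlds: {u, v, x, z, t, m}

u, v, x, z, t, m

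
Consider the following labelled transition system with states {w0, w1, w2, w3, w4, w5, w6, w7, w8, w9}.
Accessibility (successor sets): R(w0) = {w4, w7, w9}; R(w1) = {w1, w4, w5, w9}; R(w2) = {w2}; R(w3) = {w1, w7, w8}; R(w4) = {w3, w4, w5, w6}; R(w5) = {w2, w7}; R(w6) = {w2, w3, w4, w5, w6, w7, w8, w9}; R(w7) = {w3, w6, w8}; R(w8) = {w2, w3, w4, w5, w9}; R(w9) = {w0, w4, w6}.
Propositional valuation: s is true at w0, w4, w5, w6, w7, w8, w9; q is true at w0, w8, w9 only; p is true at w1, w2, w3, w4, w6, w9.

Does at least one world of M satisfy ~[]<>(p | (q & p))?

No

Recall that []ψ holds at a world iff ψ holds at every accessible world, and <>ψ holds iff ψ holds at some accessible world.
Let φ = ~[]<>(p | (q & p)). Evaluate φ at each world:
  w0 (successors {w4, w7, w9}): φ is false.
  w1 (successors {w1, w4, w5, w9}): φ is false.
  w2 (successors {w2}): φ is false.
  w3 (successors {w1, w7, w8}): φ is false.
  w4 (successors {w3, w4, w5, w6}): φ is false.
  w5 (successors {w2, w7}): φ is false.
  w6 (successors {w2, w3, w4, w5, w6, w7, w8, w9}): φ is false.
  w7 (successors {w3, w6, w8}): φ is false.
  w8 (successors {w2, w3, w4, w5, w9}): φ is false.
  w9 (successors {w0, w4, w6}): φ is false.
For instance, at w5:
  At w5: []<>(p | (q & p)) is true, so ~[]<>(p | (q & p)) is false.
    At w5: []<>(p | (q & p)) requires <>(p | (q & p)) at every successor {w2, w7}.
      At w2: <>(p | (q & p)) is true.
      At w7: <>(p | (q & p)) is true.
    So []<>(p | (q & p)) is true at w5.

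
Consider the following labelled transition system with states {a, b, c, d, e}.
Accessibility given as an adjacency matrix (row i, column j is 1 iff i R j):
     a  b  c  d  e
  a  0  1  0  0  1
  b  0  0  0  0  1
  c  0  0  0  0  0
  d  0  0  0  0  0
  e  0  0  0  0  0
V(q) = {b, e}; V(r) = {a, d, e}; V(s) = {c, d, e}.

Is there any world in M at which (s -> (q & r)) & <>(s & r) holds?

Yes

Let φ = (s -> (q & r)) & <>(s & r). Evaluate φ at each world:
  a (successors {b, e}): φ is true.
  b (successors {e}): φ is true.
  c (successors ∅): φ is false.
  d (successors ∅): φ is false.
  e (successors ∅): φ is false.
Detail at a (witness):
  At a: s -> (q & r) is true, <>(s & r) is true, so (s -> (q & r)) & <>(s & r) is true.
    At a: <>(s & r) requires s & r at some successor in {b, e}.
      s & r holds at e, so <>(s & r) is true at a.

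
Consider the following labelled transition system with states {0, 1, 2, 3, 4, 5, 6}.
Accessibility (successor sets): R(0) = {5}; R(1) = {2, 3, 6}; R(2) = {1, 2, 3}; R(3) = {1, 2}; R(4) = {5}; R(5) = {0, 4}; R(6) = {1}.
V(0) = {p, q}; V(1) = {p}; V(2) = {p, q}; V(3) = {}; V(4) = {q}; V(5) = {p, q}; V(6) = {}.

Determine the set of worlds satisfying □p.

Let φ = □p. Evaluate φ at each world:
  0 (successors {5}): φ is true.
  1 (successors {2, 3, 6}): φ is false.
  2 (successors {1, 2, 3}): φ is false.
  3 (successors {1, 2}): φ is true.
  4 (successors {5}): φ is true.
  5 (successors {0, 4}): φ is false.
  6 (successors {1}): φ is true.
For instance, at 6:
  At 6: □p requires p at every successor {1}.
    At 1: p is true.
  So □p is true at 6.
Satisfying worlds: {0, 3, 4, 6}

0, 3, 4, 6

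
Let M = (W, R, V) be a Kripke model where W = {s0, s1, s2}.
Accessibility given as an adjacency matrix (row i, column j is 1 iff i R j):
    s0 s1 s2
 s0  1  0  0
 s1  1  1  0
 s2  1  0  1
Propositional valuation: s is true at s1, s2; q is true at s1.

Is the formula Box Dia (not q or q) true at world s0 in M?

Yes

At s0: Box Dia (not q or q) requires Dia (not q or q) at every successor {s0}.
    At s0: Dia (not q or q) requires not q or q at some successor in {s0}.
      not q or q holds at s0, so Dia (not q or q) is true at s0.
So Box Dia (not q or q) is true at s0.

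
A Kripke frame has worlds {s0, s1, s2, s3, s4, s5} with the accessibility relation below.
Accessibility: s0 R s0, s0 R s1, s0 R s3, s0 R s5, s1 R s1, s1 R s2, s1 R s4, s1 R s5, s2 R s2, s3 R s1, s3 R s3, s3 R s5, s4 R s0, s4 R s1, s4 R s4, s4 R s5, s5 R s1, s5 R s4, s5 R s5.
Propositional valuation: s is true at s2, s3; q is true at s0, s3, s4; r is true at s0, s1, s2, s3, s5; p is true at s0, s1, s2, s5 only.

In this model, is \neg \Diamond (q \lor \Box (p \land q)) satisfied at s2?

At s2: \Diamond (q \lor \Box (p \land q)) is false, so \neg \Diamond (q \lor \Box (p \land q)) is true.
  At s2: \Diamond (q \lor \Box (p \land q)) requires q \lor \Box (p \land q) at some successor in {s2}.
    At s2: q \lor \Box (p \land q) is false.
  So \Diamond (q \lor \Box (p \land q)) is false at s2.

Yes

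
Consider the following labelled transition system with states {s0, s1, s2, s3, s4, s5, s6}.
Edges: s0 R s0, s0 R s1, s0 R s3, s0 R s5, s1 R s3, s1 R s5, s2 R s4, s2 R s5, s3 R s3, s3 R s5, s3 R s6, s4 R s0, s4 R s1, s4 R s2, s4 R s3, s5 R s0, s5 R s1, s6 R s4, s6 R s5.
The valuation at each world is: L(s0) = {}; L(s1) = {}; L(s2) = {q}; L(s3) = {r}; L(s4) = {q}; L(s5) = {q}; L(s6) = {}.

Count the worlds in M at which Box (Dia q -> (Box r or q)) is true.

2

Let φ = Box (Dia q -> (Box r or q)). Evaluate φ at each world:
  s0 (successors {s0, s1, s3, s5}): φ is false.
  s1 (successors {s3, s5}): φ is false.
  s2 (successors {s4, s5}): φ is true.
  s3 (successors {s3, s5, s6}): φ is false.
  s4 (successors {s0, s1, s2, s3}): φ is false.
  s5 (successors {s0, s1}): φ is false.
  s6 (successors {s4, s5}): φ is true.
For instance, at s3:
  At s3: Box (Dia q -> (Box r or q)) requires Dia q -> (Box r or q) at every successor {s3, s5, s6}.
    Dia q -> (Box r or q) fails at s3, so Box (Dia q -> (Box r or q)) is false at s3.
      At s3: Dia q is true, Box r or q is false, so Dia q -> (Box r or q) is false.
Satisfying worlds: {s2, s6}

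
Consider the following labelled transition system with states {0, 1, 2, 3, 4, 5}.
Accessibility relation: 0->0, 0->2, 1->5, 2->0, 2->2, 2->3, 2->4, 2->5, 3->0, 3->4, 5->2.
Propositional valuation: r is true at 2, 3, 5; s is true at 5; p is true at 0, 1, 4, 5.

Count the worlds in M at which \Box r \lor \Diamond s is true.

Let φ = \Box r \lor \Diamond s. Evaluate φ at each world:
  0 (successors {0, 2}): φ is false.
  1 (successors {5}): φ is true.
  2 (successors {0, 2, 3, 4, 5}): φ is true.
  3 (successors {0, 4}): φ is false.
  4 (successors ∅): φ is true.
  5 (successors {2}): φ is true.
For instance, at 0:
  At 0: \Box r is false, \Diamond s is false, so \Box r \lor \Diamond s is false.
    At 0: \Box r requires r at every successor {0, 2}.
      r fails at 0, so \Box r is false at 0.
    At 0: \Diamond s requires s at some successor in {0, 2}.
      At 0: s is false.
      At 2: s is false.
    So \Diamond s is false at 0.
Satisfying worlds: {1, 2, 4, 5}

4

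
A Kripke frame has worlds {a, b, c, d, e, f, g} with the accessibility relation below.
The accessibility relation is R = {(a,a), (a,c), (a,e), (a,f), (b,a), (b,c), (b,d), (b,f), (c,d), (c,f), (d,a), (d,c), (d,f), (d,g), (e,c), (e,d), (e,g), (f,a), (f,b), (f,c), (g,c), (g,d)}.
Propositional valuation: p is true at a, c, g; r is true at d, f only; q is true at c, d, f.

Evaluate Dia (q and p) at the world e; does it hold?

Yes

At e: Dia (q and p) requires q and p at some successor in {c, d, g}.
  q and p holds at c, so Dia (q and p) is true at e.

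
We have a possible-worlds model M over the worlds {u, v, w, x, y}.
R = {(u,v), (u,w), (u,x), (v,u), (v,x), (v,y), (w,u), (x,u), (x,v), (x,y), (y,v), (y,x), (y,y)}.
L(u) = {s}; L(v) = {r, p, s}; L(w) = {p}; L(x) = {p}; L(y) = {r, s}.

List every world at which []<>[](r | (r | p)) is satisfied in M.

u, y

Recall that []ψ holds at a world iff ψ holds at every accessible world, and <>ψ holds iff ψ holds at some accessible world.
Let φ = []<>[](r | (r | p)). Evaluate φ at each world:
  u (successors {v, w, x}): φ is true.
  v (successors {u, x, y}): φ is false.
  w (successors {u}): φ is false.
  x (successors {u, v, y}): φ is false.
  y (successors {v, x, y}): φ is true.
For instance, at y:
  At y: []<>[](r | (r | p)) requires <>[](r | (r | p)) at every successor {v, x, y}.
      At v: <>[](r | (r | p)) requires [](r | (r | p)) at some successor in {u, x, y}.
        [](r | (r | p)) holds at u, so <>[](r | (r | p)) is true at v.
      At x: <>[](r | (r | p)) requires [](r | (r | p)) at some successor in {u, v, y}.
        [](r | (r | p)) holds at u, so <>[](r | (r | p)) is true at x.
      At y: <>[](r | (r | p)) requires [](r | (r | p)) at some successor in {v, x, y}.
        [](r | (r | p)) holds at y, so <>[](r | (r | p)) is true at y.
  So []<>[](r | (r | p)) is true at y.
Satisfying worlds: {u, y}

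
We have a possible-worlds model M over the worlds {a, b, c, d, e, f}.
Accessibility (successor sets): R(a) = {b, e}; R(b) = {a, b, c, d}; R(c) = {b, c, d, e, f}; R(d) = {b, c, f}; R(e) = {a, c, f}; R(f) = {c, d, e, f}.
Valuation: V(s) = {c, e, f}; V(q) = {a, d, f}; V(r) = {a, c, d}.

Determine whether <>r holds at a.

No

At a: <>r requires r at some successor in {b, e}.
  At b: r is false.
  At e: r is false.
So <>r is false at a.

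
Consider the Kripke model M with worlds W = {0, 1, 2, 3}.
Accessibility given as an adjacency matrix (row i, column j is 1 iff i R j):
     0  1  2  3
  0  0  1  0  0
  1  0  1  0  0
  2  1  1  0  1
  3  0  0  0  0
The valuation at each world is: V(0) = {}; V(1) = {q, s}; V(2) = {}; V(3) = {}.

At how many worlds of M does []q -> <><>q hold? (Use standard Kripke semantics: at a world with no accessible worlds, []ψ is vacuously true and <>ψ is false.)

Recall that []ψ holds at a world iff ψ holds at every accessible world, and <>ψ holds iff ψ holds at some accessible world.
Let φ = []q -> <><>q. Evaluate φ at each world:
  0 (successors {1}): φ is true.
  1 (successors {1}): φ is true.
  2 (successors {0, 1, 3}): φ is true.
  3 (successors ∅): φ is false.
For instance, at 0:
  At 0: []q is true, <><>q is true, so []q -> <><>q is true.
    At 0: []q requires q at every successor {1}.
      At 1: q is true.
    So []q is true at 0.
    At 0: <><>q requires <>q at some successor in {1}.
      <>q holds at 1, so <><>q is true at 0.
Satisfying worlds: {0, 1, 2}

3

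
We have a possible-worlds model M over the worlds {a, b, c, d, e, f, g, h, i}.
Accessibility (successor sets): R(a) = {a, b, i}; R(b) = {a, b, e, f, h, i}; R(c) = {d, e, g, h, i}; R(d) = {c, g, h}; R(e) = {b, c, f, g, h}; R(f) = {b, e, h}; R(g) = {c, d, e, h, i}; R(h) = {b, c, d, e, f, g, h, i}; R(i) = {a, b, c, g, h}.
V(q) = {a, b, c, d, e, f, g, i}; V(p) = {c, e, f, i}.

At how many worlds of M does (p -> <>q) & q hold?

8

Let φ = (p -> <>q) & q. Evaluate φ at each world:
  a (successors {a, b, i}): φ is true.
  b (successors {a, b, e, f, h, i}): φ is true.
  c (successors {d, e, g, h, i}): φ is true.
  d (successors {c, g, h}): φ is true.
  e (successors {b, c, f, g, h}): φ is true.
  f (successors {b, e, h}): φ is true.
  g (successors {c, d, e, h, i}): φ is true.
  h (successors {b, c, d, e, f, g, h, i}): φ is false.
  i (successors {a, b, c, g, h}): φ is true.
For instance, at b:
  At b: p -> <>q is true, q is true, so (p -> <>q) & q is true.
    At b: p is false, <>q is true, so p -> <>q is true.
      At b: <>q requires q at some successor in {a, b, e, f, h, i}.
        q holds at a, so <>q is true at b.
Satisfying worlds: {a, b, c, d, e, f, g, i}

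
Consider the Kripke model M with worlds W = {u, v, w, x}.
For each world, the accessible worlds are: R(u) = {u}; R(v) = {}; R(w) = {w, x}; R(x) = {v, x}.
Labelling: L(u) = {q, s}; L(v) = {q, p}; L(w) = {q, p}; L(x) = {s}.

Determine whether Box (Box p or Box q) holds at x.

At x: Box (Box p or Box q) requires Box p or Box q at every successor {v, x}.
  Box p or Box q fails at x, so Box (Box p or Box q) is false at x.
    At x: Box p is false, Box q is false, so Box p or Box q is false.
      At x: Box p requires p at every successor {v, x}.
        p fails at x, so Box p is false at x.
      At x: Box q requires q at every successor {v, x}.
        q fails at x, so Box q is false at x.

No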